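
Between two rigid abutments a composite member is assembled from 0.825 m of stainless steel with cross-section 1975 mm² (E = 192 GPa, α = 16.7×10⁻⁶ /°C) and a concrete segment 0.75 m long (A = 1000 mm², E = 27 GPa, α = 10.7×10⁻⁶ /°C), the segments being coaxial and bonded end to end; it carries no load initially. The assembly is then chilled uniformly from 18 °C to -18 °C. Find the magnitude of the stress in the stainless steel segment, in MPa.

σ ≈ 13.3 MPa (tensile)

If the supports were absent, the total length change would be Σ αᵢΔT Lᵢ = 16.7×10⁻⁶×36×825 + 10.7×10⁻⁶×36×750 = 0.7849 mm.
Since the ends are fixed, an axial force P builds up, equal in every segment, with P · Σ Lᵢ/(AᵢEᵢ) = δ_free.
Σ Lᵢ/(AᵢEᵢ) = 825/(1975×192×10³) + 750/(1000×27×10³) = 2.995×10⁻⁵ mm/N.
P = 0.7849 / 2.995×10⁻⁵ = 26200 N = 26.2 kN, tensile.
σ_{stainless steel} = P / A = 26200 / 1975 = 13.27 MPa.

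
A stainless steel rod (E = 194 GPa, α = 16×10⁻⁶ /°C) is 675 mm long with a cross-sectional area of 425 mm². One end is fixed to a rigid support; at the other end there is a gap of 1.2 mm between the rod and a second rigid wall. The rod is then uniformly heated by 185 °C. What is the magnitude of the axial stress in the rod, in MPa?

σ ≈ 229 MPa (compressive)

Unrestrained expansion: δ_free = αΔT L = 16×10⁻⁶ × 185 × 675 = 1.998 mm.
The gap closes (δ_free > 1.2 mm) and the wall then resists a further 1.998 − 1.2 = 0.798 mm of expansion.
That suppressed elongation corresponds to σ = E·Δ/L = 194×10³ × 0.798/675 = 229.4 MPa.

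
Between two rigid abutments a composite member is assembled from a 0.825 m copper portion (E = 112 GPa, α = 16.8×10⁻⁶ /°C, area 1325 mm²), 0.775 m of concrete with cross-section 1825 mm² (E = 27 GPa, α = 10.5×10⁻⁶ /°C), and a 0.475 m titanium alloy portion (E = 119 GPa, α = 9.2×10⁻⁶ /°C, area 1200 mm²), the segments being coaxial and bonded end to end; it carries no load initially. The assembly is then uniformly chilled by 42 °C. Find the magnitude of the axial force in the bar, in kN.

P ≈ 45 kN (tensile)

If the supports were absent, the total length change would be Σ αᵢΔT Lᵢ = 16.8×10⁻⁶×42×825 + 10.5×10⁻⁶×42×775 + 9.2×10⁻⁶×42×475 = 1.107 mm.
The walls prevent any net length change, so an axial force P (same in every segment) develops. Compatibility: P · Σ Lᵢ/(AᵢEᵢ) = δ_free.
Σ Lᵢ/(AᵢEᵢ) = 825/(1325×112×10³) + 775/(1825×27×10³) + 475/(1200×119×10³) = 2.461×10⁻⁵ mm/N.
So P = 1.107 / 2.461×10⁻⁵ = 44.99 kN, tensile.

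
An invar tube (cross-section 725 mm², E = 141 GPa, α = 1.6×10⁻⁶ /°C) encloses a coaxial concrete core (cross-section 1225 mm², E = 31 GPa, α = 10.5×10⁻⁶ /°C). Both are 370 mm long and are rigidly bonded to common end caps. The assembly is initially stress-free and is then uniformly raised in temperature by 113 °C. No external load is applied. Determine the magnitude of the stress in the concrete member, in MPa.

σ ≈ 22.7 MPa (compressive)

Equilibrium of a rigid end plate with no external load gives equal and opposite internal forces ±P in the two members. Since α_{concrete} > α_{invar}, heating drives the concrete into compression and the invar into tension.
Equating the net (thermal + elastic) strains gives |α₁ − α₂|·ΔT = P·[1/(A₁E₁) + 1/(A₂E₂)].
|α₁ − α₂|·ΔT = 8.9×10⁻⁶ × 113 = 0.001006.
1/(A₁E₁) + 1/(A₂E₂) = 1/(725×141×10³) + 1/(1225×31×10³) = 3.612×10⁻⁸ N⁻¹.
So P = 0.001006 / 3.612×10⁻⁸ = 27.85 kN.
σ_{concrete} = P/A₂ = 27850/1225 = 22.73 MPa, compressive.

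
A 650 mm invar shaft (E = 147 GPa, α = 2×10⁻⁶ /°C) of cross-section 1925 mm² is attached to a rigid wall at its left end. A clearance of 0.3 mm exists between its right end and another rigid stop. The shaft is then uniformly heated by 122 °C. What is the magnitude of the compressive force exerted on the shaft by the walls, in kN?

P ≈ 0 kN

If the wall were absent the shaft would grow by αΔT L = 2×10⁻⁶ × 122 × 650 = 0.1586 mm.
This is smaller than the 0.3 mm clearance, so the shaft expands freely without reaching the stop — the stress is zero.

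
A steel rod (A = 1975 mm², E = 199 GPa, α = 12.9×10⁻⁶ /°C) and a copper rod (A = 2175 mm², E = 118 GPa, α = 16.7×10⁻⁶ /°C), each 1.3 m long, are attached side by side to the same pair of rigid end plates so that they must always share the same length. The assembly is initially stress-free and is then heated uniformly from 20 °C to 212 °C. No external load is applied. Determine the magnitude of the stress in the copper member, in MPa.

σ ≈ 52.1 MPa (compressive)

Both members must finish at the same length. With the larger α, the copper tends to over-expand; the plates restrain it, putting the copper in compression and the steel in tension. With no external load the two internal forces are equal and opposite, magnitude P.
Equating the net (thermal + elastic) strains gives |α₁ − α₂|·ΔT = P·[1/(A₁E₁) + 1/(A₂E₂)].
|α₁ − α₂|·ΔT = 3.8×10⁻⁶ × 192 = 0.0007296.
1/(A₁E₁) + 1/(A₂E₂) = 1/(1975×199×10³) + 1/(2175×118×10³) = 6.441×10⁻⁹ N⁻¹.
So P = 0.0007296 / 6.441×10⁻⁹ = 113.3 kN.
σ_{copper} = P/A₂ = 113300/2175 = 52.08 MPa, compressive.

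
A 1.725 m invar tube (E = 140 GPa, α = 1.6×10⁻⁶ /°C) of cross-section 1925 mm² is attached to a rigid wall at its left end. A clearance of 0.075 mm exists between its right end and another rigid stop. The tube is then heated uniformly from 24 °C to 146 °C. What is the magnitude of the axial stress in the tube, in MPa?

Free thermal elongation = αΔT L = 1.6×10⁻⁶ × 122 × 1725 = 0.3367 mm.
The gap closes (δ_free > 0.075 mm) and the wall then resists a further 0.3367 − 0.075 = 0.2617 mm of expansion.
So σ = E(δ_free − g)/L = 140×10³ × 0.2617/1725 = 21.24 MPa.

σ ≈ 21.2 MPa (compressive)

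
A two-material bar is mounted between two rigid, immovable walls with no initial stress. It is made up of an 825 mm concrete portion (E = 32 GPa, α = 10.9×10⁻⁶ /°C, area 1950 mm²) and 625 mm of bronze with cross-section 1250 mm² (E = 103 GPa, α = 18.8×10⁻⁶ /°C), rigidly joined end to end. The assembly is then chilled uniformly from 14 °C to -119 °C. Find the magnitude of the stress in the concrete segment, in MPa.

σ ≈ 78.3 MPa (tensile)

Free thermal contraction of the whole bar: Σ αᵢΔT Lᵢ = 10.9×10⁻⁶×133×825 + 18.8×10⁻⁶×133×625 = 2.759 mm.
Since the ends are fixed, an axial force P builds up, equal in every segment, with P · Σ Lᵢ/(AᵢEᵢ) = δ_free.
Σ Lᵢ/(AᵢEᵢ) = 825/(1950×32×10³) + 625/(1250×103×10³) = 1.808×10⁻⁵ mm/N.
Hence P = δ_free / Σ(L/AE) = 2.759/1.808×10⁻⁵ = 152.6 kN (tensile).
σ_{concrete} = P / A = 152600 / 1950 = 78.27 MPa.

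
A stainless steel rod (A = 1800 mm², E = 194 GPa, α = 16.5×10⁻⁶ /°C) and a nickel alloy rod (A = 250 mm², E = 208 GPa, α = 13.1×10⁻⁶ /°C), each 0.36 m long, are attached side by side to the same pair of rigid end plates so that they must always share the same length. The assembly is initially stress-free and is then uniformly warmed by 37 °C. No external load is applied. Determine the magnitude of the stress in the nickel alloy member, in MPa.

Equilibrium of a rigid end plate with no external load gives equal and opposite internal forces ±P in the two members. Since α_{stainless steel} > α_{nickel alloy}, heating drives the stainless steel into compression and the nickel alloy into tension.
Equating the net (thermal + elastic) strains gives |α₁ − α₂|·ΔT = P·[1/(A₁E₁) + 1/(A₂E₂)].
|α₁ − α₂|·ΔT = 3.4×10⁻⁶ × 37 = 0.0001258.
1/(A₁E₁) + 1/(A₂E₂) = 1/(1800×194×10³) + 1/(250×208×10³) = 2.209×10⁻⁸ N⁻¹.
So P = 0.0001258 / 2.209×10⁻⁸ = 5.694 kN.
σ_{nickel alloy} = P/A₂ = 5694/250 = 22.77 MPa, tensile.

σ ≈ 22.8 MPa (tensile)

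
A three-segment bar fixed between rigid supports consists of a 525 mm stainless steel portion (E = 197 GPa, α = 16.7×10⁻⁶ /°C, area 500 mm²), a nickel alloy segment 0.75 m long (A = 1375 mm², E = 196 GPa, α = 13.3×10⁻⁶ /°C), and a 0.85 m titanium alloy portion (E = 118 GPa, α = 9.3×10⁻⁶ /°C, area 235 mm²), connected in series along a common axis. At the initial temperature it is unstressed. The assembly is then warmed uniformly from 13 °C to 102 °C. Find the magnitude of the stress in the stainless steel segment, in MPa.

σ ≈ 122 MPa (compressive)

With the walls removed the bar would change length by δ_free = Σ αᵢΔT Lᵢ = 16.7×10⁻⁶×89×525 + 13.3×10⁻⁶×89×750 + 9.3×10⁻⁶×89×850 = 2.372 mm.
The walls prevent any net length change, so an axial force P (same in every segment) develops. Compatibility: P · Σ Lᵢ/(AᵢEᵢ) = δ_free.
Σ Lᵢ/(AᵢEᵢ) = 525/(500×197×10³) + 750/(1375×196×10³) + 850/(235×118×10³) = 3.877×10⁻⁵ mm/N.
Hence P = δ_free / Σ(L/AE) = 2.372/3.877×10⁻⁵ = 61.18 kN (compressive).
σ_{stainless steel} = P / A = 61180 / 500 = 122.4 MPa.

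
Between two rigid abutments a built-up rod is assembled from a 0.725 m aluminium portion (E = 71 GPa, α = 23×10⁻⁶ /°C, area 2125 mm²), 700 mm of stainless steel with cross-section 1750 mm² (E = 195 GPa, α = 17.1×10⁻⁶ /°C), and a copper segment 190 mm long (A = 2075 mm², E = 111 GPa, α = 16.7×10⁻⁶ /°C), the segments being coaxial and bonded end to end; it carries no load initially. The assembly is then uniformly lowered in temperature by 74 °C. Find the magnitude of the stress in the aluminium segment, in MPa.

σ ≈ 144 MPa (tensile)

With the walls removed the bar would change length by δ_free = Σ αᵢΔT Lᵢ = 23×10⁻⁶×74×725 + 17.1×10⁻⁶×74×700 + 16.7×10⁻⁶×74×190 = 2.355 mm.
Since the ends are fixed, an axial force P builds up, equal in every segment, with P · Σ Lᵢ/(AᵢEᵢ) = δ_free.
Σ Lᵢ/(AᵢEᵢ) = 725/(2125×71×10³) + 700/(1750×195×10³) + 190/(2075×111×10³) = 7.682×10⁻⁶ mm/N.
Hence P = δ_free / Σ(L/AE) = 2.355/7.682×10⁻⁶ = 306.5 kN (tensile).
σ_{aluminium} = P / A = 306500 / 2125 = 144.2 MPa.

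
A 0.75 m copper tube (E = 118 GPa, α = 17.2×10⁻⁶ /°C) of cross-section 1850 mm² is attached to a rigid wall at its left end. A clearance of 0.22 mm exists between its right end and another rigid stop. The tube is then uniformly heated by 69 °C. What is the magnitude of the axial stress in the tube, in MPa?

σ ≈ 105 MPa (compressive)

Free thermal elongation = αΔT L = 17.2×10⁻⁶ × 69 × 750 = 0.8901 mm.
After closing the 0.22 mm clearance, 0.8901 − 0.22 = 0.6701 mm of expansion remains to be suppressed by the wall.
Compatibility: PL/(AE) = 0.6701 mm, so σ = P/A = E × (0.6701/750) = 105.4 MPa.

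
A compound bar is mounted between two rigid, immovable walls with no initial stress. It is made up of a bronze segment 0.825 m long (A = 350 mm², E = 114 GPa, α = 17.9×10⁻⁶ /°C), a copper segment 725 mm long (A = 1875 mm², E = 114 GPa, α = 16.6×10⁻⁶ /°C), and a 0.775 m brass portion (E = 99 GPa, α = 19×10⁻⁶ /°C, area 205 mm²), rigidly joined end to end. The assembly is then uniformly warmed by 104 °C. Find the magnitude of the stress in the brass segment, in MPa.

σ ≈ 338 MPa (compressive)

With the walls removed the bar would change length by δ_free = Σ αᵢΔT Lᵢ = 17.9×10⁻⁶×104×825 + 16.6×10⁻⁶×104×725 + 19×10⁻⁶×104×775 = 4.319 mm.
Since the ends are fixed, an axial force P builds up, equal in every segment, with P · Σ Lᵢ/(AᵢEᵢ) = δ_free.
The series flexibility is Σ Lᵢ/(AᵢEᵢ) = 825/(350×114×10³) + 725/(1875×114×10³) + 775/(205×99×10³) = 6.226×10⁻⁵ mm/N.
P = 4.319 / 6.226×10⁻⁵ = 69370 N = 69.37 kN, compressive.
σ_{brass} = P / A = 69370 / 205 = 338.4 MPa.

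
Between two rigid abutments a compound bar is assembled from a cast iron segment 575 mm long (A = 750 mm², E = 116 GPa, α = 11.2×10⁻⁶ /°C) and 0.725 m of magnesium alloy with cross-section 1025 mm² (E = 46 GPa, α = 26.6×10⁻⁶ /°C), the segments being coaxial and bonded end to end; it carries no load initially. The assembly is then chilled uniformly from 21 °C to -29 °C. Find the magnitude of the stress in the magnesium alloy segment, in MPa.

σ ≈ 57.1 MPa (tensile)

With the walls removed the bar would change length by δ_free = Σ αᵢΔT Lᵢ = 11.2×10⁻⁶×50×575 + 26.6×10⁻⁶×50×725 = 1.286 mm.
The rigid supports impose zero overall length change; the single axial force P common to all segments must satisfy P Σ Lᵢ/(AᵢEᵢ) = δ_free.
Σ Lᵢ/(AᵢEᵢ) = 575/(750×116×10³) + 725/(1025×46×10³) = 2.199×10⁻⁵ mm/N.
Hence P = δ_free / Σ(L/AE) = 1.286/2.199×10⁻⁵ = 58.5 kN (tensile).
σ_{magnesium alloy} = P / A = 58500 / 1025 = 57.08 MPa.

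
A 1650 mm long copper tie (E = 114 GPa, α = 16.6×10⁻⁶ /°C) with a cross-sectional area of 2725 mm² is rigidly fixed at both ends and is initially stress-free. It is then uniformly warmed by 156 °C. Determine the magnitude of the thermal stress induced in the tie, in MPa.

σ ≈ 295 MPa (compressive)

Because both ends are immovable the net strain is zero, and the suppressed thermal strain is αΔT = 16.6×10⁻⁶ × 156 = 2589.6×10⁻⁶.
σ = EαΔT = 114×10³ × 16.6×10⁻⁶ × 156 = 295.2 MPa (compressive; the tie is trying to expand).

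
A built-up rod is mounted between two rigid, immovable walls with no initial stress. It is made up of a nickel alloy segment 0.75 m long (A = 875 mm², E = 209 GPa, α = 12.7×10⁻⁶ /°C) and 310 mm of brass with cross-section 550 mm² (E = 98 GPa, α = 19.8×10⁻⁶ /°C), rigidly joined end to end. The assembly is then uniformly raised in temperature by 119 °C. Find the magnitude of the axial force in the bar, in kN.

With the walls removed the bar would change length by δ_free = Σ αᵢΔT Lᵢ = 12.7×10⁻⁶×119×750 + 19.8×10⁻⁶×119×310 = 1.864 mm.
The walls prevent any net length change, so an axial force P (same in every segment) develops. Compatibility: P · Σ Lᵢ/(AᵢEᵢ) = δ_free.
Σ Lᵢ/(AᵢEᵢ) = 750/(875×209×10³) + 310/(550×98×10³) = 9.853×10⁻⁶ mm/N.
So P = 1.864 / 9.853×10⁻⁶ = 189.2 kN, compressive.

P ≈ 189 kN (compressive)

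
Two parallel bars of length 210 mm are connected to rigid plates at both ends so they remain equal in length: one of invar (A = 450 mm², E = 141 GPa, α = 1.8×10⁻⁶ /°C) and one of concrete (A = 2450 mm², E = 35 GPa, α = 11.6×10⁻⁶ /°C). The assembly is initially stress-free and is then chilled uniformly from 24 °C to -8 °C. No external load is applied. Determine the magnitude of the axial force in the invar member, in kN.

P ≈ 11.4 kN (compressive in the invar)

Both members must finish at the same length. With the larger α, the concrete tends to over-contract; the plates restrain it, putting the concrete in tension and the invar in compression. With no external load the two internal forces are equal and opposite, magnitude P.
Setting the final lengths equal and cancelling L: (α₁ − α₂)ΔT = P/(A₁E₁) + P/(A₂E₂).
|α₁ − α₂|·ΔT = 9.8×10⁻⁶ × 32 = 0.0003136.
1/(A₁E₁) + 1/(A₂E₂) = 1/(450×141×10³) + 1/(2450×35×10³) = 2.742×10⁻⁸ N⁻¹.
P = 0.0003136 / 2.742×10⁻⁸ = 11440 N = 11.44 kN.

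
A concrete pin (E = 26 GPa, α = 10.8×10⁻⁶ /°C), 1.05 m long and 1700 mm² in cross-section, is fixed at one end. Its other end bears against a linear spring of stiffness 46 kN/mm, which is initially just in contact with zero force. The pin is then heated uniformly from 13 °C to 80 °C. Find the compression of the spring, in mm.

δ ≈ 0.363 mm

If the spring were absent the pin would lengthen by αΔT L = 10.8×10⁻⁶ × 67 × 1050 = 0.7598 mm.
Let P be the compressive force at the spring. The pin shortens elastically by PL/(AE) and the spring compresses by P/k; together these equal δ_free.
P [ L/(AE) + 1/k ] = δ_free → P [ 1050/(1700×26×10³) + 1/(46×10³) ] = 0.7598.
P = 0.7598 / 4.549×10⁻⁵ = 16700 N.
Spring compression = P/k = 16700/(46×10³) = 0.3631 mm.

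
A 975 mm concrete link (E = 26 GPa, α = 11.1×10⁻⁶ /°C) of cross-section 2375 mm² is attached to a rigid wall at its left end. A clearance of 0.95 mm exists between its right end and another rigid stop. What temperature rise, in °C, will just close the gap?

The gap closes when αΔT L = 0.95 mm, since the link is still unstressed at that instant.
ΔT = 0.95 / (11.1×10⁻⁶ × 975) = 87.78 °C.

ΔT ≈ 87.8 °C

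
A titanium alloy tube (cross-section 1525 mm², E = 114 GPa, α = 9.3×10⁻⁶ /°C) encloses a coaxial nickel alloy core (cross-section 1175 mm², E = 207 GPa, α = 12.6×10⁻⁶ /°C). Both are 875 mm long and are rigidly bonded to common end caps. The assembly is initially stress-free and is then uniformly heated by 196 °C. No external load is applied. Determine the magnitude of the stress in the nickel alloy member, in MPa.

Equilibrium of a rigid end plate with no external load gives equal and opposite internal forces ±P in the two members. Since α_{nickel alloy} > α_{titanium alloy}, heating drives the nickel alloy into compression and the titanium alloy into tension.
Equating the net (thermal + elastic) strains gives |α₁ − α₂|·ΔT = P·[1/(A₁E₁) + 1/(A₂E₂)].
|α₁ − α₂|·ΔT = 3.3×10⁻⁶ × 196 = 0.0006468.
1/(A₁E₁) + 1/(A₂E₂) = 1/(1525×114×10³) + 1/(1175×207×10³) = 9.864×10⁻⁹ N⁻¹.
So P = 0.0006468 / 9.864×10⁻⁹ = 65.58 kN.
σ_{nickel alloy} = P/A₂ = 65580/1175 = 55.81 MPa, compressive.

σ ≈ 55.8 MPa (compressive)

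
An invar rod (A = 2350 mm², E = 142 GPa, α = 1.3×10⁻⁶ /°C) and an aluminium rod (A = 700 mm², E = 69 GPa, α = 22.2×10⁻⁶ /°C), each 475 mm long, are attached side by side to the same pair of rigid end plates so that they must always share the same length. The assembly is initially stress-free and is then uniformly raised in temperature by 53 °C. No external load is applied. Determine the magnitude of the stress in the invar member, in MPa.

The aluminium has the larger α, so on heating it would change length more than the invar if both were free. The rigid plates force a common final length, so the aluminium is put into compression and the invar into tension, with equal and opposite forces P (no external load).
Equating the net (thermal + elastic) strains gives |α₁ − α₂|·ΔT = P·[1/(A₁E₁) + 1/(A₂E₂)].
|α₁ − α₂|·ΔT = 20.9×10⁻⁶ × 53 = 0.001108.
1/(A₁E₁) + 1/(A₂E₂) = 1/(2350×142×10³) + 1/(700×69×10³) = 2.37×10⁻⁸ N⁻¹.
So P = 0.001108 / 2.37×10⁻⁸ = 46.74 kN.
σ_{invar} = P/A₁ = 46740/2350 = 19.89 MPa, tensile.

σ ≈ 19.9 MPa (tensile)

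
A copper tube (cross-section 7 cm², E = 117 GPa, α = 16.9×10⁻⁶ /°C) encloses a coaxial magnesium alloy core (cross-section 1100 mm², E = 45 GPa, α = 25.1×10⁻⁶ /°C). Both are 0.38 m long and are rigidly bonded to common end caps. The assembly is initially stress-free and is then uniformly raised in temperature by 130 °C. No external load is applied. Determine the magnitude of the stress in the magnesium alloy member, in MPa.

σ ≈ 29.9 MPa (compressive)

The magnesium alloy has the larger α, so on heating it would change length more than the copper if both were free. The rigid plates force a common final length, so the magnesium alloy is put into compression and the copper into tension, with equal and opposite forces P (no external load).
Compatibility of the two members (thermal + elastic change equal): (α₁ − α₂)ΔT = P·[1/(A₁E₁) + 1/(A₂E₂)].
|α₁ − α₂|·ΔT = 8.2×10⁻⁶ × 130 = 0.001066.
1/(A₁E₁) + 1/(A₂E₂) = 1/(700×117×10³) + 1/(1100×45×10³) = 3.241×10⁻⁸ N⁻¹.
So P = 0.001066 / 3.241×10⁻⁸ = 32.89 kN.
σ_{magnesium alloy} = P/A₂ = 32890/1100 = 29.9 MPa, compressive.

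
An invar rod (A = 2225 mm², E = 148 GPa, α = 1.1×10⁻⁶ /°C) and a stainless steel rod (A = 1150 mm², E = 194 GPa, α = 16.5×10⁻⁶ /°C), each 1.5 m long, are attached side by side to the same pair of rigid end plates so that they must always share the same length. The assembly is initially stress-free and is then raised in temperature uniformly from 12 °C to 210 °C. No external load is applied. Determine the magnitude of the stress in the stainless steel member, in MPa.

σ ≈ 353 MPa (compressive)

Equilibrium of a rigid end plate with no external load gives equal and opposite internal forces ±P in the two members. Since α_{stainless steel} > α_{invar}, heating drives the stainless steel into compression and the invar into tension.
Equating the net (thermal + elastic) strains gives |α₁ − α₂|·ΔT = P·[1/(A₁E₁) + 1/(A₂E₂)].
|α₁ − α₂|·ΔT = 15.4×10⁻⁶ × 198 = 0.003049.
1/(A₁E₁) + 1/(A₂E₂) = 1/(2225×148×10³) + 1/(1150×194×10³) = 7.519×10⁻⁹ N⁻¹.
So P = 0.003049 / 7.519×10⁻⁹ = 405.5 kN.
σ_{stainless steel} = P/A₂ = 405500/1150 = 352.6 MPa, compressive.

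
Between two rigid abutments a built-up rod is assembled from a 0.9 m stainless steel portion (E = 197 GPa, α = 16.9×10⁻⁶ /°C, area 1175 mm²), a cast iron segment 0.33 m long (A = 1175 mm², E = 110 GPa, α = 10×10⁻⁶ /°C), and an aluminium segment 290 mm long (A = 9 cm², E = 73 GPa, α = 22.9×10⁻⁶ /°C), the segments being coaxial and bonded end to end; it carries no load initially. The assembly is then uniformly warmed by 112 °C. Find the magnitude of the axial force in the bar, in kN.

P ≈ 259 kN (compressive)

If the supports were absent, the total length change would be Σ αᵢΔT Lᵢ = 16.9×10⁻⁶×112×900 + 10×10⁻⁶×112×330 + 22.9×10⁻⁶×112×290 = 2.817 mm.
The rigid supports impose zero overall length change; the single axial force P common to all segments must satisfy P Σ Lᵢ/(AᵢEᵢ) = δ_free.
The series flexibility is Σ Lᵢ/(AᵢEᵢ) = 900/(1175×197×10³) + 330/(1175×110×10³) + 290/(900×73×10³) = 1.086×10⁻⁵ mm/N.
So P = 2.817 / 1.086×10⁻⁵ = 259.5 kN, compressive.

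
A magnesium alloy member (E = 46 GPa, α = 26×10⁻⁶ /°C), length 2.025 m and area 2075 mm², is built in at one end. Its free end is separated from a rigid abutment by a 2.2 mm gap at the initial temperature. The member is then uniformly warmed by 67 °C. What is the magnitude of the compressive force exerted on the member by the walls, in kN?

P ≈ 62.6 kN

If the wall were absent the member would grow by αΔT L = 26×10⁻⁶ × 67 × 2025 = 3.528 mm.
This exceeds the 2.2 mm gap, so the wall pushes back. The portion of expansion that must be recovered elastically is δ_free − gap = 3.528 − 2.2 = 1.328 mm.
So σ = E(δ_free − g)/L = 46×10³ × 1.328/2025 = 30.16 MPa.
Force on the wall = σA = 30.16 × 2075 mm² = 62.58 kN.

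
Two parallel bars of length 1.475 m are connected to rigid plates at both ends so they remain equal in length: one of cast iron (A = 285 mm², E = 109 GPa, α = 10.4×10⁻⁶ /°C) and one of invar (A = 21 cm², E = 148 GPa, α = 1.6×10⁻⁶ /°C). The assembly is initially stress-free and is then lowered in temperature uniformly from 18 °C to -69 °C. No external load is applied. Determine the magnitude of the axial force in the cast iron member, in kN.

Equilibrium of a rigid end plate with no external load gives equal and opposite internal forces ±P in the two members. Since α_{cast iron} > α_{invar}, cooling drives the cast iron into tension and the invar into compression.
Setting the final lengths equal and cancelling L: (α₁ − α₂)ΔT = P/(A₁E₁) + P/(A₂E₂).
|α₁ − α₂|·ΔT = 8.8×10⁻⁶ × 87 = 0.0007656.
1/(A₁E₁) + 1/(A₂E₂) = 1/(285×109×10³) + 1/(2100×148×10³) = 3.541×10⁻⁸ N⁻¹.
P = 0.0007656 / 3.541×10⁻⁸ = 21620 N = 21.62 kN.

P ≈ 21.6 kN (tensile in the cast iron)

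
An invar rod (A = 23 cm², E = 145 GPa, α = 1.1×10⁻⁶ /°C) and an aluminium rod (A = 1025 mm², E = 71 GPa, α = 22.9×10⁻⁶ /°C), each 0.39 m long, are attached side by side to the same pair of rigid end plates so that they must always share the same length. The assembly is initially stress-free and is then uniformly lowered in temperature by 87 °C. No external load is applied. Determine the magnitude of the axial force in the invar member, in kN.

P ≈ 113 kN (compressive in the invar)

Both members must finish at the same length. With the larger α, the aluminium tends to over-contract; the plates restrain it, putting the aluminium in tension and the invar in compression. With no external load the two internal forces are equal and opposite, magnitude P.
Compatibility of the two members (thermal + elastic change equal): (α₁ − α₂)ΔT = P·[1/(A₁E₁) + 1/(A₂E₂)].
|α₁ − α₂|·ΔT = 21.8×10⁻⁶ × 87 = 0.001897.
1/(A₁E₁) + 1/(A₂E₂) = 1/(2300×145×10³) + 1/(1025×71×10³) = 1.674×10⁻⁸ N⁻¹.
So P = 0.001897 / 1.674×10⁻⁸ = 113.3 kN.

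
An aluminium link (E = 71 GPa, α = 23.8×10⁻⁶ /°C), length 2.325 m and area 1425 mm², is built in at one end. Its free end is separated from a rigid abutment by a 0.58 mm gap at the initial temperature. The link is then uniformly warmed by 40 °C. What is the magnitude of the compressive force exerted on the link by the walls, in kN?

P ≈ 71.1 kN

If the wall were absent the link would grow by αΔT L = 23.8×10⁻⁶ × 40 × 2325 = 2.213 mm.
The gap closes (δ_free > 0.58 mm) and the wall then resists a further 2.213 − 0.58 = 1.633 mm of expansion.
That suppressed elongation corresponds to σ = E·Δ/L = 71×10³ × 1.633/2325 = 49.88 MPa.
P = σA = 49.88 × 1425 = 71.08 kN.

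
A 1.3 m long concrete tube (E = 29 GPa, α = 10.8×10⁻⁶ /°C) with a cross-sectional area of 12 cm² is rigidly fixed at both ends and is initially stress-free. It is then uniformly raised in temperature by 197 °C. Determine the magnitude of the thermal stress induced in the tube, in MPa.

σ ≈ 61.7 MPa (compressive)

With length fixed, the mechanical strain must cancel the thermal strain αΔT = 10.8×10⁻⁶ × 197 = 2127.6×10⁻⁶.
σ = EαΔT = 29×10³ × 10.8×10⁻⁶ × 197 = 61.7 MPa (compressive; the tube is trying to expand).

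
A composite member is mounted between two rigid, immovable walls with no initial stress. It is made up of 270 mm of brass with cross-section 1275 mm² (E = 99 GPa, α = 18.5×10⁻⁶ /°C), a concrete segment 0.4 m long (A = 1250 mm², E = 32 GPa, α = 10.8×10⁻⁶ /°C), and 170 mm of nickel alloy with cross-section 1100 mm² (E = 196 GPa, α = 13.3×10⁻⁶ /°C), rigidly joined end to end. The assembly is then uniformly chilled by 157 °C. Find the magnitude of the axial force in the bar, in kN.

With the walls removed the bar would change length by δ_free = Σ αᵢΔT Lᵢ = 18.5×10⁻⁶×157×270 + 10.8×10⁻⁶×157×400 + 13.3×10⁻⁶×157×170 = 1.817 mm.
Since the ends are fixed, an axial force P builds up, equal in every segment, with P · Σ Lᵢ/(AᵢEᵢ) = δ_free.
Σ Lᵢ/(AᵢEᵢ) = 270/(1275×99×10³) + 400/(1250×32×10³) + 170/(1100×196×10³) = 1.293×10⁻⁵ mm/N.
Hence P = δ_free / Σ(L/AE) = 1.817/1.293×10⁻⁵ = 140.6 kN (tensile).

P ≈ 141 kN (tensile)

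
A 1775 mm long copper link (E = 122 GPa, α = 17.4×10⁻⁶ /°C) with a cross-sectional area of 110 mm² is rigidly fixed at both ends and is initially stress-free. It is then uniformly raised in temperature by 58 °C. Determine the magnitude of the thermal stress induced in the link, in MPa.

σ ≈ 123 MPa (compressive)

Because both ends are immovable the net strain is zero, and the suppressed thermal strain is αΔT = 17.4×10⁻⁶ × 58 = 1009.2×10⁻⁶.
The stress required to suppress this strain is σ = Eε = 122×10³ × 1009.2×10⁻⁶ = 123.1 MPa, compressive since the link is trying to expand.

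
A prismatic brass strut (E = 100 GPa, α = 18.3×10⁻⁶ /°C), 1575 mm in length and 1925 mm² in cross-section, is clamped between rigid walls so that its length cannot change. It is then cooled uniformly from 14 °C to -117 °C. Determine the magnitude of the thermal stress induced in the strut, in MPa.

σ ≈ 240 MPa (tensile)

Because both ends are immovable the net strain is zero, and the suppressed thermal strain is αΔT = 18.3×10⁻⁶ × 131 = 2397.3×10⁻⁶.
σ = EαΔT = 100×10³ × 18.3×10⁻⁶ × 131 = 239.7 MPa (tensile; the strut is trying to contract).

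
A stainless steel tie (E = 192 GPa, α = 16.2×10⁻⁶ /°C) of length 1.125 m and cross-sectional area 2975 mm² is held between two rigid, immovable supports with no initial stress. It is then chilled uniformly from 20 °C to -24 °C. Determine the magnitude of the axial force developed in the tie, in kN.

P ≈ 407 kN (tensile)

Full restraint means ε = 0, so the stress is σ = EαΔT = 192×10³ × 16.2×10⁻⁶ × 44 = 136.9 MPa.
P = AEαΔT = 2975 × 192×10³ × 16.2×10⁻⁶ × 44 = 407.2 kN (tensile).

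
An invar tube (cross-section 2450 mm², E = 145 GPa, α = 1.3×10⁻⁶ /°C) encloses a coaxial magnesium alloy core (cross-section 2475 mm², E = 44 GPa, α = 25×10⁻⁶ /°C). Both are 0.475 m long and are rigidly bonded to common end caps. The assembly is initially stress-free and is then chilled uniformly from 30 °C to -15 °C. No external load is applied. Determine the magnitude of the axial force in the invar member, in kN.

The magnesium alloy has the larger α, so on cooling it would change length more than the invar if both were free. The rigid plates force a common final length, so the magnesium alloy is put into tension and the invar into compression, with equal and opposite forces P (no external load).
Compatibility of the two members (thermal + elastic change equal): (α₁ − α₂)ΔT = P·[1/(A₁E₁) + 1/(A₂E₂)].
|α₁ − α₂|·ΔT = 23.7×10⁻⁶ × 45 = 0.001066.
1/(A₁E₁) + 1/(A₂E₂) = 1/(2450×145×10³) + 1/(2475×44×10³) = 1.2×10⁻⁸ N⁻¹.
P = 0.001066 / 1.2×10⁻⁸ = 88890 N = 88.89 kN.

P ≈ 88.9 kN (compressive in the invar)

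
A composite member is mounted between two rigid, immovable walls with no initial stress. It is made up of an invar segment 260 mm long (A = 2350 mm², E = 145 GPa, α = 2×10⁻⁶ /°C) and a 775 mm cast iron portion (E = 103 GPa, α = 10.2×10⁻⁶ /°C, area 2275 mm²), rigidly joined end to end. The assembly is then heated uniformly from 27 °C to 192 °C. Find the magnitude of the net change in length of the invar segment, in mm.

|ΔL| ≈ 0.175 mm

Free thermal expansion of the whole bar: Σ αᵢΔT Lᵢ = 2×10⁻⁶×165×260 + 10.2×10⁻⁶×165×775 = 1.39 mm.
Since the ends are fixed, an axial force P builds up, equal in every segment, with P · Σ Lᵢ/(AᵢEᵢ) = δ_free.
Σ Lᵢ/(AᵢEᵢ) = 260/(2350×145×10³) + 775/(2275×103×10³) = 4.07×10⁻⁶ mm/N.
So P = 1.39 / 4.07×10⁻⁶ = 341.5 kN, compressive.
For the invar segment, free thermal change = 2×10⁻⁶×165×260 = 0.0858 mm and elastic change from P = 341500×260/(2350×145×10³) = 0.2606 mm; these oppose, so the net change is 0.175 mm (segment shortens).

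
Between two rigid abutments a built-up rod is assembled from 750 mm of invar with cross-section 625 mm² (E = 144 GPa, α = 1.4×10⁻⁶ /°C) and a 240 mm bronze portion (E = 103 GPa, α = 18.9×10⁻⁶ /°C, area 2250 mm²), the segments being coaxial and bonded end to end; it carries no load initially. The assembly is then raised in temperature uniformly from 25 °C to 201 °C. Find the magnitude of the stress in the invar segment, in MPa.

Free thermal expansion of the whole bar: Σ αᵢΔT Lᵢ = 1.4×10⁻⁶×176×750 + 18.9×10⁻⁶×176×240 = 0.9831 mm.
The rigid supports impose zero overall length change; the single axial force P common to all segments must satisfy P Σ Lᵢ/(AᵢEᵢ) = δ_free.
Σ Lᵢ/(AᵢEᵢ) = 750/(625×144×10³) + 240/(2250×103×10³) = 9.369×10⁻⁶ mm/N.
P = 0.9831 / 9.369×10⁻⁶ = 104900 N = 104.9 kN, compressive.
σ_{invar} = P / A = 104900 / 625 = 167.9 MPa.

σ ≈ 168 MPa (compressive)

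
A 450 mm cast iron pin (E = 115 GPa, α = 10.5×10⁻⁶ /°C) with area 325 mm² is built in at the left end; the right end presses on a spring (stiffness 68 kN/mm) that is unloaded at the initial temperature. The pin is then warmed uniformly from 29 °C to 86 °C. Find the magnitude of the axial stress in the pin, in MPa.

σ ≈ 31 MPa (compressive)

Free thermal expansion: δ_free = αΔT L = 10.5×10⁻⁶ × 57 × 450 = 0.2693 mm.
With a force P in the spring, the elastic change of the pin is PL/(AE) and that of the spring is P/k; compatibility requires their sum to equal δ_free.
So P = δ_free / [L/(AE) + 1/k] = 0.2693 / [ 450/(325×115×10³) + 1/(68×10³) ].
P = 0.2693 / 2.675×10⁻⁵ = 10070 N.
σ = P/A = 10070/325 = 30.98 MPa.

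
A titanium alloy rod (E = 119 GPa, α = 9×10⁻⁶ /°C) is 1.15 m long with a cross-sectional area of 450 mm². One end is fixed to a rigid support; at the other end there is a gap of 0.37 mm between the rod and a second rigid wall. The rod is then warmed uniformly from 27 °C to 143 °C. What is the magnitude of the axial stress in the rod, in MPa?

σ ≈ 85.9 MPa (compressive)

Free thermal elongation = αΔT L = 9×10⁻⁶ × 116 × 1150 = 1.201 mm.
After closing the 0.37 mm clearance, 1.201 − 0.37 = 0.8306 mm of expansion remains to be suppressed by the wall.
That suppressed elongation corresponds to σ = E·Δ/L = 119×10³ × 0.8306/1150 = 85.95 MPa.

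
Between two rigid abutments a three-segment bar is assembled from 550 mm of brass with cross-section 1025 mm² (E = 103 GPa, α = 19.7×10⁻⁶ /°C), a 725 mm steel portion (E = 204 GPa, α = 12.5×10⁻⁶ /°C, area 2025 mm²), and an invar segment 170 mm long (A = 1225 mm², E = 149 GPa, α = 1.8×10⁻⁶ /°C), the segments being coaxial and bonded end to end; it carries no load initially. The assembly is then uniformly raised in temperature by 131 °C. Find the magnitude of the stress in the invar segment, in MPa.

If the supports were absent, the total length change would be Σ αᵢΔT Lᵢ = 19.7×10⁻⁶×131×550 + 12.5×10⁻⁶×131×725 + 1.8×10⁻⁶×131×170 = 2.647 mm.
The walls prevent any net length change, so an axial force P (same in every segment) develops. Compatibility: P · Σ Lᵢ/(AᵢEᵢ) = δ_free.
Σ Lᵢ/(AᵢEᵢ) = 550/(1025×103×10³) + 725/(2025×204×10³) + 170/(1225×149×10³) = 7.896×10⁻⁶ mm/N.
Hence P = δ_free / Σ(L/AE) = 2.647/7.896×10⁻⁶ = 335.2 kN (compressive).
σ_{invar} = P / A = 335200 / 1225 = 273.6 MPa.

σ ≈ 274 MPa (compressive)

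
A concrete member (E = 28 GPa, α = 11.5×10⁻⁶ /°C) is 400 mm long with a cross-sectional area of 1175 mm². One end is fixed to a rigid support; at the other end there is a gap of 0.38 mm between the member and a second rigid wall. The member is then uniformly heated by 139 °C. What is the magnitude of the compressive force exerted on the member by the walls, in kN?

P ≈ 21.3 kN

Unrestrained expansion: δ_free = αΔT L = 11.5×10⁻⁶ × 139 × 400 = 0.6394 mm.
This exceeds the 0.38 mm gap, so the wall pushes back. The portion of expansion that must be recovered elastically is δ_free − gap = 0.6394 − 0.38 = 0.2594 mm.
So σ = E(δ_free − g)/L = 28×10³ × 0.2594/400 = 18.16 MPa.
Force on the wall = σA = 18.16 × 1175 mm² = 21.34 kN.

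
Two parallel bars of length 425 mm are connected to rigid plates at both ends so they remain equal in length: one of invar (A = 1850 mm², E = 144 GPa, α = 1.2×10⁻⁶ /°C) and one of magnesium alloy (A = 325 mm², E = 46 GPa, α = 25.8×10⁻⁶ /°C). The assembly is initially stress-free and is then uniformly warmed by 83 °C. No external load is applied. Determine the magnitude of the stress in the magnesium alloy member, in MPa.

Equilibrium of a rigid end plate with no external load gives equal and opposite internal forces ±P in the two members. Since α_{magnesium alloy} > α_{invar}, heating drives the magnesium alloy into compression and the invar into tension.
Setting the final lengths equal and cancelling L: (α₁ − α₂)ΔT = P/(A₁E₁) + P/(A₂E₂).
|α₁ − α₂|·ΔT = 24.6×10⁻⁶ × 83 = 0.002042.
1/(A₁E₁) + 1/(A₂E₂) = 1/(1850×144×10³) + 1/(325×46×10³) = 7.064×10⁻⁸ N⁻¹.
P = 0.002042 / 7.064×10⁻⁸ = 28900 N = 28.9 kN.
σ_{magnesium alloy} = P/A₂ = 28900/325 = 88.93 MPa, compressive.

σ ≈ 88.9 MPa (compressive)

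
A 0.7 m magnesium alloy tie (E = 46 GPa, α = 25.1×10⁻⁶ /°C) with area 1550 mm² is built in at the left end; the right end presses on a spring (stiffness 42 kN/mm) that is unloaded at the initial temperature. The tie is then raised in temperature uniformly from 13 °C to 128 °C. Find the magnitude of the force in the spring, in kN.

P ≈ 60.1 kN

If the spring were absent the tie would lengthen by αΔT L = 25.1×10⁻⁶ × 115 × 700 = 2.021 mm.
Let P be the compressive force at the spring. The tie shortens elastically by PL/(AE) and the spring compresses by P/k; together these equal δ_free.
So P = δ_free / [L/(AE) + 1/k] = 2.021 / [ 700/(1550×46×10³) + 1/(42×10³) ].
P = 2.021 / 3.363×10⁻⁵ = 60090 N.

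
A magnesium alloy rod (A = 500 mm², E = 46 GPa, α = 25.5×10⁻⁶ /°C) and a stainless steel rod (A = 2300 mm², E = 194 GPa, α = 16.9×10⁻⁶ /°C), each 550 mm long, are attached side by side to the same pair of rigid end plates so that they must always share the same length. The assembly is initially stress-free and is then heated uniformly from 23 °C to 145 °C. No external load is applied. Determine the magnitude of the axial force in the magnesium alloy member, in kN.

Equilibrium of a rigid end plate with no external load gives equal and opposite internal forces ±P in the two members. Since α_{magnesium alloy} > α_{stainless steel}, heating drives the magnesium alloy into compression and the stainless steel into tension.
Compatibility of the two members (thermal + elastic change equal): (α₁ − α₂)ΔT = P·[1/(A₁E₁) + 1/(A₂E₂)].
|α₁ − α₂|·ΔT = 8.6×10⁻⁶ × 122 = 0.001049.
1/(A₁E₁) + 1/(A₂E₂) = 1/(500×46×10³) + 1/(2300×194×10³) = 4.572×10⁻⁸ N⁻¹.
P = 0.001049 / 4.572×10⁻⁸ = 22950 N = 22.95 kN.

P ≈ 22.9 kN (compressive in the magnesium alloy)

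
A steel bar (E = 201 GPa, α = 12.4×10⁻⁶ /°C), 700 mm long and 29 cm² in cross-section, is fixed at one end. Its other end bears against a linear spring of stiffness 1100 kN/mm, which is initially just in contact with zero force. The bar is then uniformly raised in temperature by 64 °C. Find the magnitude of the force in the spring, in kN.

The unrestrained thermal change is αΔT L = 12.4×10⁻⁶ × 64 × 700 = 0.5555 mm.
With a force P in the spring, the elastic change of the bar is PL/(AE) and that of the spring is P/k; compatibility requires their sum to equal δ_free.
P [ L/(AE) + 1/k ] = δ_free → P [ 700/(2900×201×10³) + 1/(1100×10³) ] = 0.5555.
P = 0.5555 / 2.11×10⁻⁶ = 263300 N.

P ≈ 263 kN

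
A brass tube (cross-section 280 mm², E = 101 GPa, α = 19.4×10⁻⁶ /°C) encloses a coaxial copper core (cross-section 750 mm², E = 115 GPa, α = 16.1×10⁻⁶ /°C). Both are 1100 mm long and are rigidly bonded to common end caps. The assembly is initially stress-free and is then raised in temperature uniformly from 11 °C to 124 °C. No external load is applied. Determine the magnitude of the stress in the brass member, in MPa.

σ ≈ 28.4 MPa (compressive)

Both members must finish at the same length. With the larger α, the brass tends to over-expand; the plates restrain it, putting the brass in compression and the copper in tension. With no external load the two internal forces are equal and opposite, magnitude P.
Compatibility of the two members (thermal + elastic change equal): (α₁ − α₂)ΔT = P·[1/(A₁E₁) + 1/(A₂E₂)].
|α₁ − α₂|·ΔT = 3.3×10⁻⁶ × 113 = 0.0003729.
1/(A₁E₁) + 1/(A₂E₂) = 1/(280×101×10³) + 1/(750×115×10³) = 4.695×10⁻⁸ N⁻¹.
So P = 0.0003729 / 4.695×10⁻⁸ = 7.942 kN.
σ_{brass} = P/A₁ = 7942/280 = 28.36 MPa, compressive.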